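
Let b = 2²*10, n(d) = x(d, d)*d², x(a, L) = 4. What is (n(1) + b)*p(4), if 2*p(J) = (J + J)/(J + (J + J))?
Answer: 44/3 ≈ 14.667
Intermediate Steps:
p(J) = ⅓ (p(J) = ((J + J)/(J + (J + J)))/2 = ((2*J)/(J + 2*J))/2 = ((2*J)/((3*J)))/2 = ((2*J)*(1/(3*J)))/2 = (½)*(⅔) = ⅓)
n(d) = 4*d²
b = 40 (b = 4*10 = 40)
(n(1) + b)*p(4) = (4*1² + 40)*(⅓) = (4*1 + 40)*(⅓) = (4 + 40)*(⅓) = 44*(⅓) = 44/3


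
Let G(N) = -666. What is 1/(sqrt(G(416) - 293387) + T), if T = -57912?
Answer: -57912/3354093797 - I*sqrt(294053)/3354093797 ≈ -1.7266e-5 - 1.6167e-7*I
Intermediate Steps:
1/(sqrt(G(416) - 293387) + T) = 1/(sqrt(-666 - 293387) - 57912) = 1/(sqrt(-294053) - 57912) = 1/(I*sqrt(294053) - 57912) = 1/(-57912 + I*sqrt(294053))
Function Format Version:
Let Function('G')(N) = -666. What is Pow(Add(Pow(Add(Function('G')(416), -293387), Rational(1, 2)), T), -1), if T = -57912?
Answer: Add(Rational(-57912, 3354093797), Mul(Rational(-1, 3354093797), I, Pow(294053, Rational(1, 2)))) ≈ Add(-1.7266e-5, Mul(-1.6167e-7, I))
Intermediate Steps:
Pow(Add(Pow(Add(Function('G')(416), -293387), Rational(1, 2)), T), -1) = Pow(Add(Pow(Add(-666, -293387), Rational(1, 2)), -57912), -1) = Pow(Add(Pow(-294053, Rational(1, 2)), -57912), -1) = Pow(Add(Mul(I, Pow(294053, Rational(1, 2))), -57912), -1) = Pow(Add(-57912, Mul(I, Pow(294053, Rational(1, 2)))), -1)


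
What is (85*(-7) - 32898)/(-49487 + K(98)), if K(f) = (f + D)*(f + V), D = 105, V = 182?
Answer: -33493/7353 ≈ -4.5550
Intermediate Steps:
K(f) = (105 + f)*(182 + f) (K(f) = (f + 105)*(f + 182) = (105 + f)*(182 + f))
(85*(-7) - 32898)/(-49487 + K(98)) = (85*(-7) - 32898)/(-49487 + (19110 + 98² + 287*98)) = (-595 - 32898)/(-49487 + (19110 + 9604 + 28126)) = -33493/(-49487 + 56840) = -33493/7353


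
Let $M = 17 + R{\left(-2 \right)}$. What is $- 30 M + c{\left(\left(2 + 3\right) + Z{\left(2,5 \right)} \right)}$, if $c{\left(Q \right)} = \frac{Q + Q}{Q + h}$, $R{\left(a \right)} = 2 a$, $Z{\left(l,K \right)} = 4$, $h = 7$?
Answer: $- \frac{3111}{8} \approx -388.88$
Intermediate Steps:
$M = 13$ ($M = 17 + 2 \left(-2\right) = 17 - 4 = 13$)
$c{\left(Q \right)} = \frac{2 Q}{7 + Q}$ ($c{\left(Q \right)} = \frac{Q + Q}{Q + 7} = \frac{2 Q}{7 + Q}$)
$- 30 M + c{\left(\left(2 + 3\right) + Z{\left(2,5 \right)} \right)} = \left(-30\right) 13 + \frac{2 \left(\left(2 + 3\right) + 4\right)}{7 + \left(\left(2 + 3\right) + 4\right)} = -390 + \frac{2 \left(5 + 4\right)}{7 + \left(5 + 4\right)} = -390 + 2 \cdot 9 \frac{1}{7 + 9} = -390 + 2 \cdot 9 \cdot \frac{1}{16} = -390 + \frac{9}{8} = - \frac{3111}{8}$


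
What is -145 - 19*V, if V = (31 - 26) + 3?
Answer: -297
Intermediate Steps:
V = 8 (V = 5 + 3 = 8)
-145 - 19*V = -145 - 19*8 = -145 - 152 = -297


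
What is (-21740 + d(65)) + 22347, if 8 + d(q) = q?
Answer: 664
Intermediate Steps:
d(q) = -8 + q
(-21740 + d(65)) + 22347 = (-21740 + (-8 + 65)) + 22347 = (-21740 + 57) + 22347 = -21683 + 22347 = 664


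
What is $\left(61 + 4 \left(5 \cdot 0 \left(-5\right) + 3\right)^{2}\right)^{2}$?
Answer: $9409$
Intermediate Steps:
$\left(61 + 4 \left(5 \cdot 0 \left(-5\right) + 3\right)^{2}\right)^{2} = \left(61 + 4 \left(0 \left(-5\right) + 3\right)^{2}\right)^{2} = \left(61 + 4 \left(0 + 3\right)^{2}\right)^{2} = \left(61 + 4 \cdot 3^{2}\right)^{2} = \left(61 + 4 \cdot 9\right)^{2} = \left(61 + 36\right)^{2} = 97^{2} = 9409$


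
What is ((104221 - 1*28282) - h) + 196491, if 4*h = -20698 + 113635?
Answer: 996783/4 ≈ 2.4920e+5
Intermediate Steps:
h = 92937/4 (h = (-20698 + 113635)/4 = (¼)*92937 = 92937/4 ≈ 23234.)
((104221 - 1*28282) - h) + 196491 = ((104221 - 1*28282) - 1*92937/4) + 196491 = ((104221 - 28282) - 92937/4) + 196491 = (75939 - 92937/4) + 196491 = 210819/4 + 196491 = 996783/4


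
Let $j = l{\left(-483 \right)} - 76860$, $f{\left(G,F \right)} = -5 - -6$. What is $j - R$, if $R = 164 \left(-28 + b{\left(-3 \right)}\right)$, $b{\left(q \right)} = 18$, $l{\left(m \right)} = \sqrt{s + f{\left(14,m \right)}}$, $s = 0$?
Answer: $-75219$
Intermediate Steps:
$f{\left(G,F \right)} = 1$ ($f{\left(G,F \right)} = -5 + 6 = 1$)
$l{\left(m \right)} = 1$ ($l{\left(m \right)} = \sqrt{0 + 1} = \sqrt{1} = 1$)
$j = -76859$ ($j = 1 - 76860 = -76859$)
$R = -1640$ ($R = 164 \left(-28 + 18\right) = 164 \left(-10\right) = -1640$)
$j - R = -76859 - -1640 = -76859 + 1640 = -75219$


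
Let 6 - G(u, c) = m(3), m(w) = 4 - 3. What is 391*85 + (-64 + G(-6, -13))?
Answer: 33176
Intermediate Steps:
m(w) = 1
G(u, c) = 5 (G(u, c) = 6 - 1*1 = 6 - 1 = 5)
391*85 + (-64 + G(-6, -13)) = 391*85 + (-64 + 5) = 33235 - 59 = 33176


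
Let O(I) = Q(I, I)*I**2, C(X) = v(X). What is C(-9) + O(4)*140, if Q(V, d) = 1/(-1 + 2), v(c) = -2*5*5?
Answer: 2190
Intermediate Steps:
v(c) = -50 (v(c) = -10*5 = -50)
C(X) = -50
Q(V, d) = 1 (Q(V, d) = 1/1 = 1)
O(I) = I**2 (O(I) = 1*I**2 = I**2)
C(-9) + O(4)*140 = -50 + 4**2*140 = -50 + 16*140 = -50 + 2240 = 2190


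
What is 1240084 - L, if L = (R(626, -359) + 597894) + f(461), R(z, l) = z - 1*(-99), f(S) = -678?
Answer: 642143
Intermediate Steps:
R(z, l) = 99 + z (R(z, l) = z + 99 = 99 + z)
L = 597941 (L = ((99 + 626) + 597894) - 678 = (725 + 597894) - 678 = 598619 - 678 = 597941)
1240084 - L = 1240084 - 1*597941 = 1240084 - 597941 = 642143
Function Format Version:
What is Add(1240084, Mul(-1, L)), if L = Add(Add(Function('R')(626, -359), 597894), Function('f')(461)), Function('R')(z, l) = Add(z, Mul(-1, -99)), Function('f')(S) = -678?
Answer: 642143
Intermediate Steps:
Function('R')(z, l) = Add(99, z) (Function('R')(z, l) = Add(z, 99) = Add(99, z))
L = 597941 (L = Add(Add(Add(99, 626), 597894), -678) = Add(Add(725, 597894), -678) = Add(598619, -678) = 597941)
Add(1240084, Mul(-1, L)) = Add(1240084, Mul(-1, 597941)) = Add(1240084, -597941) = 642143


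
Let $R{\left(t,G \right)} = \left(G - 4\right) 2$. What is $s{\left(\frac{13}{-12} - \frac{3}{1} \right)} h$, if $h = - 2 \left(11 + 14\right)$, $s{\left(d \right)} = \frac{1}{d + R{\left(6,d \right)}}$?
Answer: $\frac{200}{81} \approx 2.4691$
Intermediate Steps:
$R{\left(t,G \right)} = -8 + 2 G$ ($R{\left(t,G \right)} = \left(-4 + G\right) 2 = -8 + 2 G$)
$s{\left(d \right)} = \frac{1}{-8 + 3 d}$ ($s{\left(d \right)} = \frac{1}{d + \left(-8 + 2 d\right)} = \frac{1}{-8 + 3 d}$)
$h = -50$ ($h = \left(-2\right) 25 = -50$)
$s{\left(\frac{13}{-12} - \frac{3}{1} \right)} h = \frac{1}{-8 + 3 \left(\frac{13}{-12} - \frac{3}{1}\right)} \left(-50\right) = \frac{1}{-8 + 3 \left(13 \left(- \frac{1}{12}\right) - 3\right)} \left(-50\right) = \frac{1}{-8 + 3 \left(- \frac{13}{12} - 3\right)} \left(-50\right) = \frac{1}{-8 + 3 \left(- \frac{49}{12}\right)} \left(-50\right) = \frac{1}{-8 - \frac{49}{4}} \left(-50\right) = \frac{1}{- \frac{81}{4}} \left(-50\right) = \left(- \frac{4}{81}\right) \left(-50\right) = \frac{200}{81}$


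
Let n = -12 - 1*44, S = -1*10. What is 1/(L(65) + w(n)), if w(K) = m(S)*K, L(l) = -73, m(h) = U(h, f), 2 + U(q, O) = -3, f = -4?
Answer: 1/207 ≈ 0.0048309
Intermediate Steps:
U(q, O) = -5 (U(q, O) = -2 - 3 = -5)
S = -10
m(h) = -5
n = -56 (n = -12 - 44 = -56)
w(K) = -5*K
1/(L(65) + w(n)) = 1/(-73 - 5*(-56)) = 1/(-73 + 280) = 1/207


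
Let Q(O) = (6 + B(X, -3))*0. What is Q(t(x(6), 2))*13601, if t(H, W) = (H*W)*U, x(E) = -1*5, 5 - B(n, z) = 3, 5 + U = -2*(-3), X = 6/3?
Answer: 0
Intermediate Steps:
X = 2 (X = 6*(⅓) = 2)
U = 1 (U = -5 - 2*(-3) = -5 + 6 = 1)
B(n, z) = 2 (B(n, z) = 5 - 1*3 = 5 - 3 = 2)
x(E) = -5
t(H, W) = H*W (t(H, W) = (H*W)*1 = H*W)
Q(O) = 0 (Q(O) = (6 + 2)*0 = 8*0 = 0)
Q(t(x(6), 2))*13601 = 0*13601 = 0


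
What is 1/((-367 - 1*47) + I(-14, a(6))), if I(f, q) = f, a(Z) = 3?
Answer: -1/428 ≈ -0.0023364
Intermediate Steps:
1/((-367 - 1*47) + I(-14, a(6))) = 1/((-367 - 1*47) - 14) = 1/((-367 - 47) - 14) = 1/(-414 - 14) = 1/(-428) = -1/428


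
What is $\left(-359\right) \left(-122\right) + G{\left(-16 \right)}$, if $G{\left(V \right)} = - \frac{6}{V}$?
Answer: $\frac{350387}{8} \approx 43798.0$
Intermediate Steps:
$\left(-359\right) \left(-122\right) + G{\left(-16 \right)} = \left(-359\right) \left(-122\right) - \frac{6}{-16} = 43798 - - \frac{3}{8} = 43798 + \frac{3}{8} = \frac{350387}{8}$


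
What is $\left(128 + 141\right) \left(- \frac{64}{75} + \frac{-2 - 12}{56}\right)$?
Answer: $- \frac{89039}{300} \approx -296.8$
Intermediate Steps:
$\left(128 + 141\right) \left(- \frac{64}{75} + \frac{-2 - 12}{56}\right) = 269 \left(\left(-64\right) \frac{1}{75} - \frac{1}{4}\right) = 269 \left(- \frac{64}{75} - \frac{1}{4}\right) = 269 \left(- \frac{331}{300}\right) = - \frac{89039}{300}$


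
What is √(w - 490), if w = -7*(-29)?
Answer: I*√287 ≈ 16.941*I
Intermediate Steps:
w = 203
√(w - 490) = √(203 - 490) = √(-287) = I*√287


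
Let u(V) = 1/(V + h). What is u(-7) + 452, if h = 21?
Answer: 6329/14 ≈ 452.07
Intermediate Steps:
u(V) = 1/(21 + V) (u(V) = 1/(V + 21) = 1/(21 + V))
u(-7) + 452 = 1/(21 - 7) + 452 = 1/14 + 452 = 6329/14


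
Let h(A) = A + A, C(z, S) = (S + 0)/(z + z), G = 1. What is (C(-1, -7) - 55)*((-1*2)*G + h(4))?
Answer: -309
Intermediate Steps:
C(z, S) = S/(2*z) (C(z, S) = S/((2*z)) = S*(1/(2*z)) = S/(2*z))
h(A) = 2*A
(C(-1, -7) - 55)*((-1*2)*G + h(4)) = ((1/2)*(-7)/(-1) - 55)*(-1*2*1 + 2*4) = ((1/2)*(-7)*(-1) - 55)*(-2*1 + 8) = (7/2 - 55)*(-2 + 8) = -103/2*6 = -309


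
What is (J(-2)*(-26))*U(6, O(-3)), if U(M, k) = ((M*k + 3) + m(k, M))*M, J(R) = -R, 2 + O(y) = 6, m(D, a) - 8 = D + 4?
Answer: -13416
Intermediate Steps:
m(D, a) = 12 + D (m(D, a) = 8 + (D + 4) = 8 + (4 + D) = 12 + D)
O(y) = 4 (O(y) = -2 + 6 = 4)
U(M, k) = M*(15 + k + M*k) (U(M, k) = ((M*k + 3) + (12 + k))*M = ((3 + M*k) + (12 + k))*M = (15 + k + M*k)*M = M*(15 + k + M*k))
(J(-2)*(-26))*U(6, O(-3)) = (-1*(-2)*(-26))*(6*(15 + 4 + 6*4)) = (2*(-26))*(6*(15 + 4 + 24)) = -312*43 = -52*258 = -13416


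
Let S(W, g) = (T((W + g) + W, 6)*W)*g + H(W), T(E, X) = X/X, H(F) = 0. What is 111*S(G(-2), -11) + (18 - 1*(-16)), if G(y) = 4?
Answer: -4850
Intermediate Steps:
T(E, X) = 1
S(W, g) = W*g (S(W, g) = (1*W)*g + 0 = W*g + 0 = W*g)
111*S(G(-2), -11) + (18 - 1*(-16)) = 111*(4*(-11)) + (18 - 1*(-16)) = 111*(-44) + (18 + 16) = -4884 + 34 = -4850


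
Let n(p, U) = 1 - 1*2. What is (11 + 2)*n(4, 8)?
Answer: -13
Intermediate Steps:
n(p, U) = -1 (n(p, U) = 1 - 2 = -1)
(11 + 2)*n(4, 8) = (11 + 2)*(-1) = 13*(-1) = -13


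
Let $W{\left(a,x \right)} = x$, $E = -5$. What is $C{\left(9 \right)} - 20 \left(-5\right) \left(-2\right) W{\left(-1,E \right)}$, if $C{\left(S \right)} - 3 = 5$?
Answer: $1008$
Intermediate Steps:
$C{\left(S \right)} = 8$ ($C{\left(S \right)} = 3 + 5 = 8$)
$C{\left(9 \right)} - 20 \left(-5\right) \left(-2\right) W{\left(-1,E \right)} = 8 - 20 \left(-5\right) \left(-2\right) \left(-5\right) = 8 - 20 \cdot 10 \left(-5\right) = 8 - -1000 = 8 + 1000 = 1008$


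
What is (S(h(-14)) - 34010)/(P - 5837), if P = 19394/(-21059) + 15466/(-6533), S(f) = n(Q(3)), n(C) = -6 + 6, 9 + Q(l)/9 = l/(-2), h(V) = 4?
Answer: 935808596494/160699558927 ≈ 5.8233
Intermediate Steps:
Q(l) = -81 - 9*l/2 (Q(l) = -81 + 9*(l/(-2)) = -81 + 9*(l*(-½)) = -81 + 9*(-l/2) = -81 - 9*l/2)
n(C) = 0
S(f) = 0
P = -452399496/137578447 (P = 19394*(-1/21059) + 15466*(-1/6533) = -19394/21059 - 15466/6533 = -452399496/137578447 ≈ -3.2883)
(S(h(-14)) - 34010)/(P - 5837) = (0 - 34010)/(-452399496/137578447 - 5837) = -34010/(-803497794635/137578447) = -34010*(-137578447/803497794635) = 935808596494/160699558927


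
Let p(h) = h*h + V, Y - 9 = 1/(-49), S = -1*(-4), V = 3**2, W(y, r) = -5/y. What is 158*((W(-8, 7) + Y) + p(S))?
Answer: 1071635/196 ≈ 5467.5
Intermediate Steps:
V = 9
S = 4
Y = 440/49 (Y = 9 + 1/(-49) = 9 - 1/49 = 440/49 ≈ 8.9796)
p(h) = 9 + h**2 (p(h) = h*h + 9 = h**2 + 9 = 9 + h**2)
158*((W(-8, 7) + Y) + p(S)) = 158*((-5/(-8) + 440/49) + (9 + 4**2)) = 158*((-5*(-1/8) + 440/49) + (9 + 16)) = 158*((5/8 + 440/49) + 25) = 158*(3765/392 + 25) = 158*(13565/392) = 1071635/196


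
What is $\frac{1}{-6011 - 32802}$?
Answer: $- \frac{1}{38813} \approx -2.5765 \cdot 10^{-5}$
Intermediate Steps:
$\frac{1}{-6011 - 32802} = \frac{1}{-38813} = - \frac{1}{38813}$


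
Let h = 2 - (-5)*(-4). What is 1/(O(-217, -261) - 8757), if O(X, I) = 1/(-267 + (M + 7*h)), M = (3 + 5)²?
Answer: -329/2881054 ≈ -0.00011419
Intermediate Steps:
h = -18 (h = 2 - 1*20 = 2 - 20 = -18)
M = 64 (M = 8² = 64)
O(X, I) = -1/329 (O(X, I) = 1/(-267 + (64 + 7*(-18))) = 1/(-267 + (64 - 126)) = 1/(-267 - 62) = 1/(-329) = -1/329)
1/(O(-217, -261) - 8757) = 1/(-1/329 - 8757) = 1/(-2881054/329) = -329/2881054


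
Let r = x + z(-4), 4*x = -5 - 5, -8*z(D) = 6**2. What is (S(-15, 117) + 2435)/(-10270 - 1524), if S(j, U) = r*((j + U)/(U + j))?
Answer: -1214/5897 ≈ -0.20587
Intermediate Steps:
z(D) = -9/2 (z(D) = -1/8*6**2 = -1/8*36 = -9/2)
x = -5/2 (x = (-5 - 5)/4 = (1/4)*(-10) = -5/2 ≈ -2.5000)
r = -7 (r = -5/2 - 9/2 = -7)
S(j, U) = -7 (S(j, U) = -7*(j + U)/(U + j) = -7*(U + j)/(U + j) = -7*1 = -7)
(S(-15, 117) + 2435)/(-10270 - 1524) = (-7 + 2435)/(-10270 - 1524) = 2428/(-11794) = 2428*(-1/11794) = -1214/5897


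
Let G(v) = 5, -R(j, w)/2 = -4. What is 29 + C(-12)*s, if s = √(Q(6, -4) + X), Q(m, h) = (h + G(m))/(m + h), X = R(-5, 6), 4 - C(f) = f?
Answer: 29 + 8*√34 ≈ 75.648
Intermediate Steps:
R(j, w) = 8 (R(j, w) = -2*(-4) = 8)
C(f) = 4 - f
X = 8
Q(m, h) = (5 + h)/(h + m) (Q(m, h) = (h + 5)/(m + h) = (5 + h)/(h + m))
s = √34/2 (s = √((5 - 4)/(-4 + 6) + 8) = √(1/2 + 8) = √((½)*1 + 8) = √(½ + 8) = √(17/2) = √34/2 ≈ 2.9155)
29 + C(-12)*s = 29 + (4 - 1*(-12))*(√34/2) = 29 + (4 + 12)*(√34/2) = 29 + 16*(√34/2) = 29 + 8*√34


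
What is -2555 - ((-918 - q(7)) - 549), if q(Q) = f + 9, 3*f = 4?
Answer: -3233/3 ≈ -1077.7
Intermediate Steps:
f = 4/3 (f = (⅓)*4 = 4/3 ≈ 1.3333)
q(Q) = 31/3 (q(Q) = 4/3 + 9 = 31/3)
-2555 - ((-918 - q(7)) - 549) = -2555 - ((-918 - 1*31/3) - 549) = -2555 - ((-918 - 31/3) - 549) = -2555 - (-2785/3 - 549) = -2555 - 1*(-4432/3) = -2555 + 4432/3 = -3233/3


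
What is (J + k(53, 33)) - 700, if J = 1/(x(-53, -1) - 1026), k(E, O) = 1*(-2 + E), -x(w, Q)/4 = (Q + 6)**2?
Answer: -730775/1126 ≈ -649.00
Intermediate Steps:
x(w, Q) = -4*(6 + Q)**2 (x(w, Q) = -4*(Q + 6)**2 = -4*(6 + Q)**2)
k(E, O) = -2 + E
J = -1/1126 (J = 1/(-4*(6 - 1)**2 - 1026) = 1/(-4*5**2 - 1026) = 1/(-4*25 - 1026) = 1/(-100 - 1026) = 1/(-1126) = -1/1126 ≈ -0.00088810)
(J + k(53, 33)) - 700 = (-1/1126 + (-2 + 53)) - 700 = (-1/1126 + 51) - 700 = 57425/1126 - 700 = -730775/1126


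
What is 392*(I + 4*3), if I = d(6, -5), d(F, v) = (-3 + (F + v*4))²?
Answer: 117992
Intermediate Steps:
d(F, v) = (-3 + F + 4*v)² (d(F, v) = (-3 + (F + 4*v))² = (-3 + F + 4*v)²)
I = 289 (I = (-3 + 6 + 4*(-5))² = (-3 + 6 - 20)² = (-17)² = 289)
392*(I + 4*3) = 392*(289 + 4*3) = 392*(289 + 12) = 392*301 = 117992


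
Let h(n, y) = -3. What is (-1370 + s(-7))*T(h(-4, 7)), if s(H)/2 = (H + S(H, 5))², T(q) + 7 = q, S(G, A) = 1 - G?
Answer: 13680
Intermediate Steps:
T(q) = -7 + q
s(H) = 2 (s(H) = 2*(H + (1 - H))² = 2*1² = 2*1 = 2)
(-1370 + s(-7))*T(h(-4, 7)) = (-1370 + 2)*(-7 - 3) = -1368*(-10) = 13680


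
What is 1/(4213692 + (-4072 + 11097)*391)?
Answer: 1/6960467 ≈ 1.4367e-7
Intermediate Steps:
1/(4213692 + (-4072 + 11097)*391) = 1/(4213692 + 7025*391) = 1/(4213692 + 2746775) = 1/6960467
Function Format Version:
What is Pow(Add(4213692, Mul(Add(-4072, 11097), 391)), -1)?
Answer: Rational(1, 6960467) ≈ 1.4367e-7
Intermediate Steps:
Pow(Add(4213692, Mul(Add(-4072, 11097), 391)), -1) = Pow(Add(4213692, Mul(7025, 391)), -1) = Pow(Add(4213692, 2746775), -1) = Pow(6960467, -1) = Rational(1, 6960467)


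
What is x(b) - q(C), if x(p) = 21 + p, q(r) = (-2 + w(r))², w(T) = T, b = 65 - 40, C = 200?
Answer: -39158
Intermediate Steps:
b = 25
q(r) = (-2 + r)²
x(b) - q(C) = (21 + 25) - (-2 + 200)² = 46 - 1*198² = 46 - 1*39204 = 46 - 39204 = -39158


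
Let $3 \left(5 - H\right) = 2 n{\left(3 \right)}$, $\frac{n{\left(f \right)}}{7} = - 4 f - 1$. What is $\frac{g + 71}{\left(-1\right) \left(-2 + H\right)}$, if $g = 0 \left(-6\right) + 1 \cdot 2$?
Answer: $- \frac{219}{191} \approx -1.1466$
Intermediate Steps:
$n{\left(f \right)} = -7 - 28 f$ ($n{\left(f \right)} = 7 \left(- 4 f - 1\right) = 7 \left(-1 - 4 f\right) = -7 - 28 f$)
$H = \frac{197}{3}$ ($H = 5 - \frac{2 \left(-7 - 84\right)}{3} = 5 - \frac{2 \left(-91\right)}{3} = 5 - - \frac{182}{3} = 5 + \frac{182}{3} = \frac{197}{3} \approx 65.667$)
$g = 2$ ($g = 0 + 2 = 2$)
$\frac{g + 71}{\left(-1\right) \left(-2 + H\right)} = \frac{2 + 71}{\left(-1\right) \left(-2 + \frac{197}{3}\right)} = \frac{73}{\left(-1\right) \frac{191}{3}} = \frac{73}{- \frac{191}{3}} = 73 \left(- \frac{3}{191}\right) = - \frac{219}{191}$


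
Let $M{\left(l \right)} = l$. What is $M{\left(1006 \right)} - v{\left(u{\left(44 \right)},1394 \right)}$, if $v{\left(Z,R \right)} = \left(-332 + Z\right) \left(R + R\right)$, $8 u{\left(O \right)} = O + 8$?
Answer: $908500$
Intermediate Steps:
$u{\left(O \right)} = 1 + \frac{O}{8}$ ($u{\left(O \right)} = \frac{O + 8}{8} = \frac{8 + O}{8} = 1 + \frac{O}{8}$)
$v{\left(Z,R \right)} = 2 R \left(-332 + Z\right)$ ($v{\left(Z,R \right)} = \left(-332 + Z\right) 2 R = 2 R \left(-332 + Z\right)$)
$M{\left(1006 \right)} - v{\left(u{\left(44 \right)},1394 \right)} = 1006 - 2 \cdot 1394 \left(-332 + \left(1 + \frac{1}{8} \cdot 44\right)\right) = 1006 - 2 \cdot 1394 \left(-332 + \left(1 + \frac{11}{2}\right)\right) = 1006 - 2 \cdot 1394 \left(-332 + \frac{13}{2}\right) = 1006 - 2 \cdot 1394 \left(- \frac{651}{2}\right) = 1006 - -907494 = 1006 + 907494 = 908500$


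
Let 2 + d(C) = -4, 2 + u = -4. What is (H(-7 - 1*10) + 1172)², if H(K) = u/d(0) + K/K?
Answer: 1378276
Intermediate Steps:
u = -6 (u = -2 - 4 = -6)
d(C) = -6 (d(C) = -2 - 4 = -6)
H(K) = 2 (H(K) = -6/(-6) + K/K = -6*(-⅙) + 1 = 1 + 1 = 2)
(H(-7 - 1*10) + 1172)² = (2 + 1172)² = 1174² = 1378276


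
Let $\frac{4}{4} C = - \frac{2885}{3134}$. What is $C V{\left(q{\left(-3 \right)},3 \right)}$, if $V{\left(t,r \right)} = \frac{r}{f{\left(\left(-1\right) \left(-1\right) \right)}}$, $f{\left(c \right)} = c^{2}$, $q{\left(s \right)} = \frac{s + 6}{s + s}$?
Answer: $- \frac{8655}{3134} \approx -2.7616$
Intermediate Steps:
$q{\left(s \right)} = \frac{6 + s}{2 s}$
$C = - \frac{2885}{3134} \approx -0.92055$
$V{\left(t,r \right)} = r$ ($V{\left(t,r \right)} = \frac{r}{\left(\left(-1\right) \left(-1\right)\right)^{2}} = \frac{r}{1^{2}} = \frac{r}{1} = r 1 = r$)
$C V{\left(q{\left(-3 \right)},3 \right)} = \left(- \frac{2885}{3134}\right) 3 = - \frac{8655}{3134}$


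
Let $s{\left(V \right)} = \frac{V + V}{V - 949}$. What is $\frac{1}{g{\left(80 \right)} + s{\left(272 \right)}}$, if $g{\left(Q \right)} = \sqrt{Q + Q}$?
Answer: $\frac{11509}{2282397} + \frac{458329 \sqrt{10}}{18259176} \approx 0.08442$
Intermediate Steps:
$g{\left(Q \right)} = \sqrt{2} \sqrt{Q}$ ($g{\left(Q \right)} = \sqrt{2 Q} = \sqrt{2} \sqrt{Q}$)
$s{\left(V \right)} = \frac{2 V}{-949 + V}$
$\frac{1}{g{\left(80 \right)} + s{\left(272 \right)}} = \frac{1}{\sqrt{2} \sqrt{80} + 2 \cdot 272 \frac{1}{-949 + 272}} = \frac{1}{\sqrt{2} \cdot 4 \sqrt{5} + 2 \cdot 272 \frac{1}{-677}} = \frac{1}{4 \sqrt{10} + 2 \cdot 272 \left(- \frac{1}{677}\right)} = \frac{1}{4 \sqrt{10} - \frac{544}{677}} = \frac{1}{- \frac{544}{677} + 4 \sqrt{10}}$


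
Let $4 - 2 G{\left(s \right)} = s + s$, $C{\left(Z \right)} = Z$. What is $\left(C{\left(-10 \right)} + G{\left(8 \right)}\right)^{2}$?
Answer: $256$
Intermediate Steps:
$G{\left(s \right)} = 2 - s$ ($G{\left(s \right)} = 2 - \frac{s + s}{2} = 2 - \frac{2 s}{2} = 2 - s$)
$\left(C{\left(-10 \right)} + G{\left(8 \right)}\right)^{2} = \left(-10 + \left(2 - 8\right)\right)^{2} = \left(-10 - 6\right)^{2} = \left(-16\right)^{2} = 256$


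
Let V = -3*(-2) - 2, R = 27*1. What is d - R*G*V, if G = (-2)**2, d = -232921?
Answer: -233353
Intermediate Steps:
R = 27
V = 4 (V = 6 - 2 = 4)
G = 4
d - R*G*V = -232921 - 27*4*4 = -232921 - 108*4 = -232921 - 1*432 = -232921 - 432 = -233353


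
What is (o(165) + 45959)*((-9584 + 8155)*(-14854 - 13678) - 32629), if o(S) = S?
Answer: 1879073264276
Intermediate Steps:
(o(165) + 45959)*((-9584 + 8155)*(-14854 - 13678) - 32629) = (165 + 45959)*((-9584 + 8155)*(-14854 - 13678) - 32629) = 46124*(-1429*(-28532) - 32629) = 46124*(40772228 - 32629) = 46124*40739599 = 1879073264276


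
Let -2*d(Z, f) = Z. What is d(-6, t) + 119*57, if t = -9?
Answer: 6786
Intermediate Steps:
d(Z, f) = -Z/2
d(-6, t) + 119*57 = -1/2*(-6) + 119*57 = 3 + 6783 = 6786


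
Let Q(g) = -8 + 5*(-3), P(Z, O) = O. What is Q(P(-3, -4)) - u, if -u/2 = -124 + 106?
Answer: -59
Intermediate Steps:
Q(g) = -23 (Q(g) = -8 - 15 = -23)
u = 36 (u = -2*(-124 + 106) = -2*(-18) = 36)
Q(P(-3, -4)) - u = -23 - 1*36 = -23 - 36 = -59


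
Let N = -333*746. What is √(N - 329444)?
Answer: I*√577862 ≈ 760.17*I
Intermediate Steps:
N = -248418
√(N - 329444) = √(-248418 - 329444) = √(-577862) = I*√577862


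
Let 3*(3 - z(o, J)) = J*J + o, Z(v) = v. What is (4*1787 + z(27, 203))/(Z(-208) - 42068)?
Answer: 73/468 ≈ 0.15598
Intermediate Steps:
z(o, J) = 3 - o/3 - J²/3 (z(o, J) = 3 - (J*J + o)/3 = 3 - (J² + o)/3 = 3 - (o + J²)/3 = 3 + (-o/3 - J²/3) = 3 - o/3 - J²/3)
(4*1787 + z(27, 203))/(Z(-208) - 42068) = (4*1787 + (3 - ⅓*27 - ⅓*203²))/(-208 - 42068) = (7148 + (3 - 9 - ⅓*41209))/(-42276) = (7148 + (3 - 9 - 41209/3))*(-1/42276) = (7148 - 41227/3)*(-1/42276) = -19783/3*(-1/42276) = 73/468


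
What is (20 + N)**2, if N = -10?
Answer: 100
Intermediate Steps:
(20 + N)**2 = (20 - 10)**2 = 10**2 = 100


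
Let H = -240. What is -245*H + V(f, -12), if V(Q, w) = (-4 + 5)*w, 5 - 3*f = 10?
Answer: 58788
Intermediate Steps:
f = -5/3 (f = 5/3 - ⅓*10 = 5/3 - 10/3 = -5/3 ≈ -1.6667)
V(Q, w) = w (V(Q, w) = 1*w = w)
-245*H + V(f, -12) = -245*(-240) - 12 = 58800 - 12 = 58788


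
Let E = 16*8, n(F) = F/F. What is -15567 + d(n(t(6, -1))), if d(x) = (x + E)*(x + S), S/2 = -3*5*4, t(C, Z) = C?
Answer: -30918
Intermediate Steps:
S = -120 (S = 2*(-3*5*4) = 2*(-15*4) = 2*(-60) = -120)
n(F) = 1
E = 128
d(x) = (-120 + x)*(128 + x) (d(x) = (x + 128)*(x - 120) = (128 + x)*(-120 + x) = (-120 + x)*(128 + x))
-15567 + d(n(t(6, -1))) = -15567 + (-15360 + 1**2 + 8*1) = -15567 + (-15360 + 1 + 8) = -15567 - 15351 = -30918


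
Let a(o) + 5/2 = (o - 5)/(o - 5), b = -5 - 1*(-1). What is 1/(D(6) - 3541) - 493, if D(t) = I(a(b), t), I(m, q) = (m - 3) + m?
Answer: -1748672/3547 ≈ -493.00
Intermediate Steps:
b = -4 (b = -5 + 1 = -4)
a(o) = -3/2 (a(o) = -5/2 + (o - 5)/(o - 5) = -5/2 + (-5 + o)/(-5 + o) = -5/2 + 1 = -3/2)
I(m, q) = -3 + 2*m (I(m, q) = (-3 + m) + m = -3 + 2*m)
D(t) = -6 (D(t) = -3 + 2*(-3/2) = -3 - 3 = -6)
1/(D(6) - 3541) - 493 = 1/(-6 - 3541) - 493 = 1/(-3547) - 493 = -1/3547 - 493 = -1748672/3547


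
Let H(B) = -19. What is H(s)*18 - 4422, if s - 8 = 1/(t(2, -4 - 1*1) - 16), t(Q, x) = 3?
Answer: -4764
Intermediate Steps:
s = 103/13 (s = 8 + 1/(3 - 16) = 8 + 1/(-13) = 8 - 1/13 = 103/13 ≈ 7.9231)
H(s)*18 - 4422 = -19*18 - 4422 = -342 - 4422 = -4764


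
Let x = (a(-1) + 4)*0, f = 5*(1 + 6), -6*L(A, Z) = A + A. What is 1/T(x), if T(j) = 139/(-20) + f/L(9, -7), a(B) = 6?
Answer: -60/1117 ≈ -0.053715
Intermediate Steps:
L(A, Z) = -A/3 (L(A, Z) = -(A + A)/6 = -A/3)
f = 35 (f = 5*7 = 35)
x = 0 (x = (6 + 4)*0 = 10*0 = 0)
T(j) = -1117/60 (T(j) = 139/(-20) + 35/((-1/3*9)) = 139*(-1/20) + 35/(-3) = -139/20 + 35*(-1/3) = -139/20 - 35/3 = -1117/60)
1/T(x) = 1/(-1117/60) = -60/1117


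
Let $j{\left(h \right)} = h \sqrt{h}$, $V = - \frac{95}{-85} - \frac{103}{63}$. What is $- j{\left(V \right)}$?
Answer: $\frac{554 i \sqrt{65926}}{382347} \approx 0.37203 i$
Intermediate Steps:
$V = - \frac{554}{1071}$ ($V = \left(-95\right) \left(- \frac{1}{85}\right) - \frac{103}{63} = \frac{19}{17} - \frac{103}{63} = - \frac{554}{1071} \approx -0.51727$)
$j{\left(h \right)} = h^{\frac{3}{2}}$
$- j{\left(V \right)} = - \left(- \frac{554}{1071}\right)^{\frac{3}{2}} = - \frac{\left(-554\right) i \sqrt{65926}}{382347} = \frac{554 i \sqrt{65926}}{382347}$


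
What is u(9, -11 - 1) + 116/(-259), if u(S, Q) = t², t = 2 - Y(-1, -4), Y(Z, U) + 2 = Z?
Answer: 6359/259 ≈ 24.552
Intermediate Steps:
Y(Z, U) = -2 + Z
t = 5 (t = 2 - (-2 - 1) = 2 - 1*(-3) = 2 + 3 = 5)
u(S, Q) = 25 (u(S, Q) = 5² = 25)
u(9, -11 - 1) + 116/(-259) = 25 + 116/(-259) = 25 + 116*(-1/259) = 25 - 116/259 = 6359/259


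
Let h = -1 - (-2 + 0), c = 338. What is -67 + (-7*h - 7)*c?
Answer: -4799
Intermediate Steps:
h = 1 (h = -1 - 1*(-2) = -1 + 2 = 1)
-67 + (-7*h - 7)*c = -67 + (-7*1 - 7)*338 = -67 + (-7 - 7)*338 = -67 - 14*338 = -67 - 4732 = -4799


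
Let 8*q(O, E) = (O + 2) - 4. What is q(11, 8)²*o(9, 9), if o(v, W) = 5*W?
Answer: 3645/64 ≈ 56.953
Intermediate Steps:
q(O, E) = -¼ + O/8 (q(O, E) = ((O + 2) - 4)/8 = ((2 + O) - 4)/8 = (-2 + O)/8 = -¼ + O/8)
q(11, 8)²*o(9, 9) = (-¼ + (⅛)*11)²*(5*9) = (-¼ + 11/8)²*45 = (9/8)²*45 = (81/64)*45 = 3645/64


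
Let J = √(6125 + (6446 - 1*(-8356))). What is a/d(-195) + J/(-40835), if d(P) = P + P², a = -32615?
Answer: -6523/7566 - √20927/40835 ≈ -0.86569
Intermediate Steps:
J = √20927 (J = √(6125 + (6446 + 8356)) = √(6125 + 14802) = √20927 ≈ 144.66)
a/d(-195) + J/(-40835) = -32615*(-1/(195*(1 - 195))) + √20927/(-40835) = -32615/((-195*(-194))) + √20927*(-1/40835) = -32615/37830 - √20927/40835 = -32615*1/37830 - √20927/40835 = -6523/7566 - √20927/40835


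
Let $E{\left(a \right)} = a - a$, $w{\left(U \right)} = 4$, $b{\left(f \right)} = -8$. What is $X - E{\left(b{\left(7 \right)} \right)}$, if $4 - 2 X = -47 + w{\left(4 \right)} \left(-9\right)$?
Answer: $\frac{87}{2} \approx 43.5$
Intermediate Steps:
$X = \frac{87}{2}$ ($X = 2 - \frac{-47 + 4 \left(-9\right)}{2} = 2 - \frac{-47 - 36}{2} = 2 - - \frac{83}{2} = 2 + \frac{83}{2} = \frac{87}{2} \approx 43.5$)
$E{\left(a \right)} = 0$
$X - E{\left(b{\left(7 \right)} \right)} = \frac{87}{2} - 0 = \frac{87}{2} + 0 = \frac{87}{2}$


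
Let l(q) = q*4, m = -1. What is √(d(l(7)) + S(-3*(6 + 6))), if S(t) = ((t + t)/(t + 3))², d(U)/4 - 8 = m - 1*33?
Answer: 2*I*√3002/11 ≈ 9.9619*I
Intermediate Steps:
l(q) = 4*q
d(U) = -104 (d(U) = 32 + 4*(-1 - 1*33) = 32 + 4*(-1 - 33) = 32 + 4*(-34) = 32 - 136 = -104)
S(t) = 4*t²/(3 + t)² (S(t) = ((2*t)/(3 + t))² = (2*t/(3 + t))² = 4*t²/(3 + t)²)
√(d(l(7)) + S(-3*(6 + 6))) = √(-104 + 4*(-3*(6 + 6))²/(3 - 3*(6 + 6))²) = √(-104 + 4*(-3*12)²/(3 - 3*12)²) = √(-104 + 4*(-36)²/(3 - 36)²) = √(-104 + 4*1296/(-33)²) = √(-104 + 4*1296*(1/1089)) = √(-104 + 576/121) = √(-12008/121) = 2*I*√3002/11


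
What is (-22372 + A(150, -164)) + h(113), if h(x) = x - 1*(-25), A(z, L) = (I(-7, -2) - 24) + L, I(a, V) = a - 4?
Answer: -22433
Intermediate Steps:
I(a, V) = -4 + a
A(z, L) = -35 + L (A(z, L) = ((-4 - 7) - 24) + L = (-11 - 24) + L = -35 + L)
h(x) = 25 + x (h(x) = x + 25 = 25 + x)
(-22372 + A(150, -164)) + h(113) = (-22372 + (-35 - 164)) + (25 + 113) = (-22372 - 199) + 138 = -22571 + 138 = -22433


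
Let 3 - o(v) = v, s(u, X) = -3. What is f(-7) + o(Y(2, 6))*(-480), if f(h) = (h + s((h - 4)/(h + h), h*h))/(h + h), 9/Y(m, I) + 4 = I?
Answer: 5045/7 ≈ 720.71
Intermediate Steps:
Y(m, I) = 9/(-4 + I)
o(v) = 3 - v
f(h) = (-3 + h)/(2*h) (f(h) = (h - 3)/(h + h) = (-3 + h)/((2*h)) = (-3 + h)*(1/(2*h)) = (-3 + h)/(2*h))
f(-7) + o(Y(2, 6))*(-480) = (½)*(-3 - 7)/(-7) + (3 - 9/(-4 + 6))*(-480) = (½)*(-⅐)*(-10) + (3 - 9/2)*(-480) = 5/7 + (3 - 9/2)*(-480) = 5/7 - 3/2*(-480) = 5/7 + 720 = 5045/7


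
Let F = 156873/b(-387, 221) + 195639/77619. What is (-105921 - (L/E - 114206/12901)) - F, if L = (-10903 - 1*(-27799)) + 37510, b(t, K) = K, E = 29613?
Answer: -232921370758072819559/2184463759234029 ≈ -1.0663e+5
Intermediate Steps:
L = 54406 (L = (-10903 + 27799) + 37510 = 16896 + 37510 = 54406)
F = 4073187202/5717933 (F = 156873/221 + 195639/77619 = 156873*(1/221) + 195639*(1/77619) = 156873/221 + 65213/25873 = 4073187202/5717933 ≈ 712.35)
(-105921 - (L/E - 114206/12901)) - F = (-105921 - (54406/29613 - 114206/12901)) - 1*4073187202/5717933 = (-105921 - (54406*(1/29613) - 114206*1/12901)) - 4073187202/5717933 = (-105921 - (54406/29613 - 114206/12901)) - 4073187202/5717933 = (-105921 - 1*(-2680090472/382037313)) - 4073187202/5717933 = (-105921 + 2680090472/382037313) - 4073187202/5717933 = -40463094139801/382037313 - 4073187202/5717933 = -232921370758072819559/2184463759234029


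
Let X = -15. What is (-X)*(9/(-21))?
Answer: -45/7 ≈ -6.4286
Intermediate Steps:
(-X)*(9/(-21)) = (-1*(-15))*(9/(-21)) = 15*(9*(-1/21)) = 15*(-3/7) = -45/7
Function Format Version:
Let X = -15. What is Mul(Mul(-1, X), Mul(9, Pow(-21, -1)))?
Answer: Rational(-45, 7) ≈ -6.4286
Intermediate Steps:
Mul(Mul(-1, X), Mul(9, Pow(-21, -1))) = Mul(Mul(-1, -15), Mul(9, Pow(-21, -1))) = Mul(15, Mul(9, Rational(-1, 21))) = Mul(15, Rational(-3, 7)) = Rational(-45, 7)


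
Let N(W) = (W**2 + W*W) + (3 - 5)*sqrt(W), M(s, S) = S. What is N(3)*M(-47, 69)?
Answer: 1242 - 138*sqrt(3) ≈ 1003.0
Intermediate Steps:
N(W) = -2*sqrt(W) + 2*W**2 (N(W) = (W**2 + W**2) - 2*sqrt(W) = 2*W**2 - 2*sqrt(W) = -2*sqrt(W) + 2*W**2)
N(3)*M(-47, 69) = (-2*sqrt(3) + 2*3**2)*69 = (-2*sqrt(3) + 2*9)*69 = (-2*sqrt(3) + 18)*69 = (18 - 2*sqrt(3))*69 = 1242 - 138*sqrt(3)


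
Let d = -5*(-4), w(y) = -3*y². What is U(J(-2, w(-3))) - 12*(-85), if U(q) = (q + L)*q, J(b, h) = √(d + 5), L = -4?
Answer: 1025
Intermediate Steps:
d = 20
J(b, h) = 5 (J(b, h) = √(20 + 5) = √25 = 5)
U(q) = q*(-4 + q) (U(q) = (q - 4)*q = (-4 + q)*q = q*(-4 + q))
U(J(-2, w(-3))) - 12*(-85) = 5*(-4 + 5) - 12*(-85) = 5*1 + 1020 = 5 + 1020 = 1025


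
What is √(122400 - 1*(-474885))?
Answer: 3*√66365 ≈ 772.84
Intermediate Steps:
√(122400 - 1*(-474885)) = √(122400 + 474885) = √597285 = 3*√66365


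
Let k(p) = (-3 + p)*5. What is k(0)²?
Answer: 225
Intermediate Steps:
k(p) = -15 + 5*p
k(0)² = (-15 + 5*0)² = (-15 + 0)² = (-15)² = 225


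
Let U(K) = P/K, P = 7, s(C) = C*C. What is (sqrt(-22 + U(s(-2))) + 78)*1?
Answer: 78 + 9*I/2 ≈ 78.0 + 4.5*I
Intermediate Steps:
s(C) = C**2
U(K) = 7/K
(sqrt(-22 + U(s(-2))) + 78)*1 = (sqrt(-22 + 7/((-2)**2)) + 78)*1 = (sqrt(-22 + 7/4) + 78)*1 = (sqrt(-81/4) + 78)*1 = (9*I/2 + 78)*1 = (78 + 9*I/2)*1 = 78 + 9*I/2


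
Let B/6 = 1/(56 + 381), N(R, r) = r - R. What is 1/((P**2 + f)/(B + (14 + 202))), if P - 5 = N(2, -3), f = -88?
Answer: -47199/19228 ≈ -2.4547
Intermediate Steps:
P = 0 (P = 5 + (-3 - 1*2) = 5 + (-3 - 2) = 5 - 5 = 0)
B = 6/437 (B = 6/(56 + 381) = 6/437 ≈ 0.013730)
1/((P**2 + f)/(B + (14 + 202))) = 1/((0**2 - 88)/(6/437 + (14 + 202))) = 1/((0 - 88)/(6/437 + 216)) = 1/(-88/94398/437) = 1/(-88*437/94398) = 1/(-19228/47199) = -47199/19228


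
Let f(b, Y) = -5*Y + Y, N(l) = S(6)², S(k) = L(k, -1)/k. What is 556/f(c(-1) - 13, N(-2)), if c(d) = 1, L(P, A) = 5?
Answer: -5004/25 ≈ -200.16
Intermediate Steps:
S(k) = 5/k
N(l) = 25/36 (N(l) = (5/6)² = (5*(⅙))² = (⅚)² = 25/36)
f(b, Y) = -4*Y
556/f(c(-1) - 13, N(-2)) = 556/((-4*25/36)) = 556/(-25/9) = 556*(-9/25) = -5004/25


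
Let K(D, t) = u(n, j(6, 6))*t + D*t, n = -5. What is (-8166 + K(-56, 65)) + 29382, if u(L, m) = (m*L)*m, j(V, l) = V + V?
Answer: -29224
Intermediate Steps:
j(V, l) = 2*V
u(L, m) = L*m² (u(L, m) = (L*m)*m = L*m²)
K(D, t) = -720*t + D*t (K(D, t) = (-5*(2*6)²)*t + D*t = (-5*12²)*t + D*t = (-5*144)*t + D*t = -720*t + D*t)
(-8166 + K(-56, 65)) + 29382 = (-8166 + 65*(-720 - 56)) + 29382 = (-8166 + 65*(-776)) + 29382 = (-8166 - 50440) + 29382 = -58606 + 29382 = -29224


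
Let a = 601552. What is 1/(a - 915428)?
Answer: -1/313876 ≈ -3.1860e-6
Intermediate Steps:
1/(a - 915428) = 1/(601552 - 915428) = 1/(-313876) = -1/313876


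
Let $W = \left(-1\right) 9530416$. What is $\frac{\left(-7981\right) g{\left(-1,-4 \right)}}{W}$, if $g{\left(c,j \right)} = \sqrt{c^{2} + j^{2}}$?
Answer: $\frac{7981 \sqrt{17}}{9530416} \approx 0.0034528$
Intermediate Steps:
$W = -9530416$
$\frac{\left(-7981\right) g{\left(-1,-4 \right)}}{W} = \frac{\left(-7981\right) \sqrt{\left(-1\right)^{2} + \left(-4\right)^{2}}}{-9530416} = - 7981 \sqrt{1 + 16} \left(- \frac{1}{9530416}\right) = - 7981 \sqrt{17} \left(- \frac{1}{9530416}\right) = \frac{7981 \sqrt{17}}{9530416}$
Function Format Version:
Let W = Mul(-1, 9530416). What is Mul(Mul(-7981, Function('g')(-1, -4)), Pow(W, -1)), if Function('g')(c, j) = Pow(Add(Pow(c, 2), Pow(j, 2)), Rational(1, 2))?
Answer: Mul(Rational(7981, 9530416), Pow(17, Rational(1, 2))) ≈ 0.0034528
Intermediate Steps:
W = -9530416
Mul(Mul(-7981, Function('g')(-1, -4)), Pow(W, -1)) = Mul(Mul(-7981, Pow(Add(Pow(-1, 2), Pow(-4, 2)), Rational(1, 2))), Pow(-9530416, -1)) = Mul(Mul(-7981, Pow(Add(1, 16), Rational(1, 2))), Rational(-1, 9530416)) = Mul(Mul(-7981, Pow(17, Rational(1, 2))), Rational(-1, 9530416)) = Mul(Rational(7981, 9530416), Pow(17, Rational(1, 2)))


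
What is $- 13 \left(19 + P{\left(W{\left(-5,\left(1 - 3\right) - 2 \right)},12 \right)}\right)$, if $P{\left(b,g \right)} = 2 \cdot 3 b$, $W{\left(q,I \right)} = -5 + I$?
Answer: $455$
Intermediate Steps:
$P{\left(b,g \right)} = 6 b$
$- 13 \left(19 + P{\left(W{\left(-5,\left(1 - 3\right) - 2 \right)},12 \right)}\right) = - 13 \left(19 + 6 \left(-5 + \left(\left(1 - 3\right) - 2\right)\right)\right) = - 13 \left(19 + 6 \left(-5 - 4\right)\right) = - 13 \left(19 + 6 \left(-9\right)\right) = - 13 \left(19 - 54\right) = \left(-13\right) \left(-35\right) = 455$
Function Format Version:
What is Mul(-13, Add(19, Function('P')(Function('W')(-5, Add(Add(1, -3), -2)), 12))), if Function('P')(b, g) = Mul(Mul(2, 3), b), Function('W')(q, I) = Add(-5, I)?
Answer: 455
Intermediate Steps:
Function('P')(b, g) = Mul(6, b)
Mul(-13, Add(19, Function('P')(Function('W')(-5, Add(Add(1, -3), -2)), 12))) = Mul(-13, Add(19, Mul(6, Add(-5, Add(Add(1, -3), -2))))) = Mul(-13, Add(19, Mul(6, Add(-5, Add(-2, -2))))) = Mul(-13, Add(19, Mul(6, Add(-5, -4)))) = Mul(-13, Add(19, Mul(6, -9))) = Mul(-13, Add(19, -54)) = Mul(-13, -35) = 455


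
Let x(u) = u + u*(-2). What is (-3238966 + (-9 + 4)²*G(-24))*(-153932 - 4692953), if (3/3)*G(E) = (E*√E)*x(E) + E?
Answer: 15701803851910 + 139590288000*I*√6 ≈ 1.5702e+13 + 3.4192e+11*I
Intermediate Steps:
x(u) = -u (x(u) = u - 2*u = -u)
G(E) = E - E^(5/2) (G(E) = (E*√E)*(-E) + E = E^(3/2)*(-E) + E = -E^(5/2) + E = E - E^(5/2))
(-3238966 + (-9 + 4)²*G(-24))*(-153932 - 4692953) = (-3238966 + (-9 + 4)²*(-24 - (-24)^(5/2)))*(-153932 - 4692953) = (-3238966 + (-5)²*(-24 - 1152*I*√6))*(-4846885) = (-3238966 + 25*(-24 - 1152*I*√6))*(-4846885) = (-3238966 + (-600 - 28800*I*√6))*(-4846885) = (-3239566 - 28800*I*√6)*(-4846885) = 15701803851910 + 139590288000*I*√6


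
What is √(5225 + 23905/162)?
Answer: √1740710/18 ≈ 73.298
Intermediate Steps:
√(5225 + 23905/162) = √(870355/162) = √1740710/18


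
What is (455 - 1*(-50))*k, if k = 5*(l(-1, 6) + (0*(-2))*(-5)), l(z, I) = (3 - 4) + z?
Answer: -5050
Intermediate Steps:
l(z, I) = -1 + z
k = -10 (k = 5*((-1 - 1) + (0*(-2))*(-5)) = 5*(-2 + 0*(-5)) = 5*(-2 + 0) = 5*(-2) = -10)
(455 - 1*(-50))*k = (455 - 1*(-50))*(-10) = (455 + 50)*(-10) = 505*(-10) = -5050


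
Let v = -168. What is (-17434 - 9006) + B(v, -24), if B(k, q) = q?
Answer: -26464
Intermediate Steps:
(-17434 - 9006) + B(v, -24) = (-17434 - 9006) - 24 = -26440 - 24 = -26464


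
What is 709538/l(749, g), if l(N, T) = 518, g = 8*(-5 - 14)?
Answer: 354769/259 ≈ 1369.8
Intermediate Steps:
g = -152 (g = 8*(-19) = -152)
709538/l(749, g) = 709538/518 = 709538*(1/518) = 354769/259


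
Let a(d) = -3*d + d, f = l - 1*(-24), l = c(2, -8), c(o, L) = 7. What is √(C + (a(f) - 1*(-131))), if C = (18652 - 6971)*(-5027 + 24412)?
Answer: 11*√1871374 ≈ 15048.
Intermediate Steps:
l = 7
C = 226436185 (C = 11681*19385 = 226436185)
f = 31 (f = 7 - 1*(-24) = 7 + 24 = 31)
a(d) = -2*d
√(C + (a(f) - 1*(-131))) = √(226436185 + (-2*31 - 1*(-131))) = √(226436185 + (-62 + 131)) = √(226436185 + 69) = √226436254 = 11*√1871374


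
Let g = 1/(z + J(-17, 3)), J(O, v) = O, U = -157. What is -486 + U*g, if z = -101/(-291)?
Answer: -2309469/4846 ≈ -476.57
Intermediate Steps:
z = 101/291 (z = -101*(-1/291) = 101/291 ≈ 0.34708)
g = -291/4846 (g = 1/(101/291 - 17) = 1/(-4846/291) = -291/4846 ≈ -0.060050)
-486 + U*g = -486 - 157*(-291/4846) = -486 + 45687/4846 = -2309469/4846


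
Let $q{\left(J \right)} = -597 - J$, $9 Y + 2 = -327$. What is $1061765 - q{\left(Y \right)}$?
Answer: $\frac{9560929}{9} \approx 1.0623 \cdot 10^{6}$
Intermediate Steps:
$Y = - \frac{329}{9}$ ($Y = - \frac{2}{9} + \frac{1}{9} \left(-327\right) = - \frac{2}{9} - \frac{109}{3} = - \frac{329}{9} \approx -36.556$)
$1061765 - q{\left(Y \right)} = 1061765 - \left(-597 - - \frac{329}{9}\right) = 1061765 - \left(-597 + \frac{329}{9}\right) = 1061765 - - \frac{5044}{9} = 1061765 + \frac{5044}{9} = \frac{9560929}{9}$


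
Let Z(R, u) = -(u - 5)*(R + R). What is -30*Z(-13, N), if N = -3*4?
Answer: 13260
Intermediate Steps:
N = -12
Z(R, u) = -2*R*(-5 + u) (Z(R, u) = -(-5 + u)*2*R = -2*R*(-5 + u))
-30*Z(-13, N) = -60*(-13)*(5 - 1*(-12)) = -60*(-13)*(5 + 12) = -60*(-13)*17 = -30*(-442) = 13260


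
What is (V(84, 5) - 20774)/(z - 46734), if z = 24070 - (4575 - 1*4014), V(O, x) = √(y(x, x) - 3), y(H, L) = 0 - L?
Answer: 20774/23225 - 2*I*√2/23225 ≈ 0.89447 - 0.00012178*I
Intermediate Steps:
y(H, L) = -L
V(O, x) = √(-3 - x) (V(O, x) = √(-x - 3) = √(-3 - x))
z = 23509 (z = 24070 - (4575 - 4014) = 24070 - 1*561 = 24070 - 561 = 23509)
(V(84, 5) - 20774)/(z - 46734) = (√(-3 - 1*5) - 20774)/(23509 - 46734) = (√(-3 - 5) - 20774)/(-23225) = (√(-8) - 20774)*(-1/23225) = (2*I*√2 - 20774)*(-1/23225) = (-20774 + 2*I*√2)*(-1/23225) = 20774/23225 - 2*I*√2/23225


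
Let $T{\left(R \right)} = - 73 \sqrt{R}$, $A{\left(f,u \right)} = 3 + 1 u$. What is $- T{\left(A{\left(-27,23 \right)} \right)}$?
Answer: $73 \sqrt{26} \approx 372.23$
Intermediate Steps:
$A{\left(f,u \right)} = 3 + u$
$- T{\left(A{\left(-27,23 \right)} \right)} = - \left(-73\right) \sqrt{3 + 23} = - \left(-73\right) \sqrt{26} = 73 \sqrt{26}$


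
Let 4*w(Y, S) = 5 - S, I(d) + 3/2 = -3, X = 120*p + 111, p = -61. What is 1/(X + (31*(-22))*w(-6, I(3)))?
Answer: -4/35315 ≈ -0.00011327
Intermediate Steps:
X = -7209 (X = 120*(-61) + 111 = -7320 + 111 = -7209)
I(d) = -9/2 (I(d) = -3/2 - 3 = -9/2)
w(Y, S) = 5/4 - S/4 (w(Y, S) = (5 - S)/4 = 5/4 - S/4)
1/(X + (31*(-22))*w(-6, I(3))) = 1/(-7209 + (31*(-22))*(5/4 - 1/4*(-9/2))) = 1/(-7209 - 682*(5/4 + 9/8)) = 1/(-7209 - 682*19/8) = 1/(-7209 - 6479/4) = 1/(-35315/4) = -4/35315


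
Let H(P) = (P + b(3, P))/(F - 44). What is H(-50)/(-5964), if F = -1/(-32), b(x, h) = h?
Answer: -800/2097837 ≈ -0.00038134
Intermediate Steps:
F = 1/32 (F = -1*(-1/32) = 1/32 ≈ 0.031250)
H(P) = -64*P/1407 (H(P) = (P + P)/(1/32 - 44) = (2*P)/(-1407/32) = (2*P)*(-32/1407) = -64*P/1407)
H(-50)/(-5964) = -64/1407*(-50)/(-5964) = (3200/1407)*(-1/5964) = -800/2097837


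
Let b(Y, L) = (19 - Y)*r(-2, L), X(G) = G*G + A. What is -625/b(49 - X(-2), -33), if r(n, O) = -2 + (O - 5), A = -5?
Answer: -125/248 ≈ -0.50403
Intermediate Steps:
X(G) = -5 + G² (X(G) = G*G - 5 = G² - 5 = -5 + G²)
r(n, O) = -7 + O (r(n, O) = -2 + (-5 + O) = -7 + O)
b(Y, L) = (-7 + L)*(19 - Y) (b(Y, L) = (19 - Y)*(-7 + L) = (-7 + L)*(19 - Y))
-625/b(49 - X(-2), -33) = -625*(-1/((-19 + (49 - (-5 + (-2)²)))*(-7 - 33))) = -625*1/(40*(-19 + (49 - (-5 + 4)))) = -625*1/(40*(-19 + (49 - 1*(-1)))) = -625*1/(40*(-19 + (49 + 1))) = -625*1/(40*(-19 + 50)) = -625/((-1*31*(-40))) = -625/1240 = -625*1/1240 = -125/248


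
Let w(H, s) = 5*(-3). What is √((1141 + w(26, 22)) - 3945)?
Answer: I*√2819 ≈ 53.094*I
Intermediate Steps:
w(H, s) = -15
√((1141 + w(26, 22)) - 3945) = √((1141 - 15) - 3945) = √(1126 - 3945) = √(-2819) = I*√2819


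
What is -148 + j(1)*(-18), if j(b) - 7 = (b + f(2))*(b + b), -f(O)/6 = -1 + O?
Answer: -94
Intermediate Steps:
f(O) = 6 - 6*O (f(O) = -6*(-1 + O) = 6 - 6*O)
j(b) = 7 + 2*b*(-6 + b) (j(b) = 7 + (b + (6 - 6*2))*(b + b) = 7 + (b + (6 - 12))*(2*b) = 7 + (b - 6)*(2*b) = 7 + (-6 + b)*(2*b) = 7 + 2*b*(-6 + b))
-148 + j(1)*(-18) = -148 + (7 - 12*1 + 2*1**2)*(-18) = -148 + (7 - 12 + 2*1)*(-18) = -148 + (7 - 12 + 2)*(-18) = -148 - 3*(-18) = -148 + 54 = -94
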